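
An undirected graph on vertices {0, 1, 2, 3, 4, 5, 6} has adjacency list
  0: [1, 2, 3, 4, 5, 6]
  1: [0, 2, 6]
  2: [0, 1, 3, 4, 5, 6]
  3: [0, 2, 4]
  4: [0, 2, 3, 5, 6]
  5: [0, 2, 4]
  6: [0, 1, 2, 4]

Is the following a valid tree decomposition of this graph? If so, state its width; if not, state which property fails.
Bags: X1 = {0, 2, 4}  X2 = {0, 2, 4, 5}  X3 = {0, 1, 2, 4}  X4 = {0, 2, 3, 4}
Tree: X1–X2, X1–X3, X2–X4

No — vertex 6 appears in no bag.

A tree decomposition must satisfy three properties: every vertex lies in some bag; for every edge, both endpoints lie together in some bag; and for every vertex, the bags containing it form a connected subtree. Here vertex 6 appears in no bag, so the decomposition is invalid.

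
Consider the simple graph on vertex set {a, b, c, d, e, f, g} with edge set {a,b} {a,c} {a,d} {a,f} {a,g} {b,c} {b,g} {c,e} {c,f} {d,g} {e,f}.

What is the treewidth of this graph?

2

A width-2 tree decomposition is:
Bags: B1 = {a, b, c}  B2 = {a, b, g}  B3 = {a, c, f}  B4 = {c, e, f}  B5 = {a, d, g}
Tree: B1–B2, B1–B3, B3–B4, B2–B5
The largest bag has 3 vertices, giving width 2; this decomposition certifies tw(G) ≤ 2. For the lower bound, the 3 vertices {c, e, f} are pairwise adjacent, and any tree decomposition puts a clique entirely inside one bag — forcing width ≥ 2. The upper and lower bounds meet at 2, so that is the treewidth.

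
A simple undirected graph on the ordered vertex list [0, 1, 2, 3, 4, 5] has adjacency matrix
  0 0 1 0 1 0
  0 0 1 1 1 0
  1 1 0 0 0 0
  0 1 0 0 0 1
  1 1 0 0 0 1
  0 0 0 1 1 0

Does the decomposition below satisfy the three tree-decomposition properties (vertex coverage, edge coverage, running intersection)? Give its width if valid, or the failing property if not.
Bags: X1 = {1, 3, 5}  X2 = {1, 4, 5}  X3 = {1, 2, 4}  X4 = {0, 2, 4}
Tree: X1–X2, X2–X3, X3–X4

Every vertex of G appears in some bag (union = {0, 1, 2, 3, 4, 5}); every edge is covered by a bag; and for each vertex v the set of bags containing v is connected in the bag tree. The decomposition is therefore valid. The largest bag has 3 vertices, so the width is 2.

Yes; width 2.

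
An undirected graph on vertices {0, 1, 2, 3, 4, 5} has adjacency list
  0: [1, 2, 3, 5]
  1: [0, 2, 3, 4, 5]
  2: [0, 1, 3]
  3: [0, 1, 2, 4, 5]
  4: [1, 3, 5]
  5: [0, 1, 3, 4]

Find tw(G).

3

A width-3 tree decomposition is:
Bags: B1 = {1, 3, 4, 5}  B2 = {0, 1, 3, 5}  B3 = {0, 1, 2, 3}
Tree: B1–B2, B2–B3
Every bag has size at most 4, so the width is 4 − 1 = 3 and tw(G) ≤ 3. For the lower bound, the 4 vertices {0, 1, 2, 3} are pairwise adjacent, and any tree decomposition puts a clique entirely inside one bag — forcing width ≥ 3. Hence tw(G) = 3 exactly.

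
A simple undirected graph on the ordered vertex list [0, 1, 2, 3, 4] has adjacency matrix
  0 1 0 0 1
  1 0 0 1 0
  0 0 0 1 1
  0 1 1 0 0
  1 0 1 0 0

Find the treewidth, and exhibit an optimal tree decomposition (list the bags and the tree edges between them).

The largest bag has 3 vertices, giving width 2; this decomposition certifies tw(G) ≤ 2. The edges 4–0–1–3–2–4 form a cycle, so G is not a tree and its treewidth is at least 2. Hence tw(G) = 2 exactly.

Treewidth 2.
One such decomposition:
Bags: B1 = {0, 1, 4}  B2 = {1, 3, 4}  B3 = {2, 3, 4}
Tree: B1–B2, B2–B3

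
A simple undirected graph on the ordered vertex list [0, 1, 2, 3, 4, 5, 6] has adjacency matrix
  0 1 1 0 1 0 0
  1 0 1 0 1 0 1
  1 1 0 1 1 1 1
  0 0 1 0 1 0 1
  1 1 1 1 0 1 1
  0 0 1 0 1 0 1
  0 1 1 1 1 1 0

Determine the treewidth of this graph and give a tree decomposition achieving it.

Treewidth 3.
Bags: B1 = {1, 2, 4, 6}  B2 = {2, 3, 4, 6}  B3 = {0, 1, 2, 4}  B4 = {2, 4, 5, 6}
Tree: B1–B2, B1–B3, B2–B4

Each bag holds 4 vertices, so the decomposition has width 3, which upper-bounds the treewidth. On the other hand G contains the 4-clique {0, 1, 2, 4}. A clique must lie in a single bag of any decomposition, so no decomposition can have width below 3. The upper and lower bounds meet at 3, so that is the treewidth.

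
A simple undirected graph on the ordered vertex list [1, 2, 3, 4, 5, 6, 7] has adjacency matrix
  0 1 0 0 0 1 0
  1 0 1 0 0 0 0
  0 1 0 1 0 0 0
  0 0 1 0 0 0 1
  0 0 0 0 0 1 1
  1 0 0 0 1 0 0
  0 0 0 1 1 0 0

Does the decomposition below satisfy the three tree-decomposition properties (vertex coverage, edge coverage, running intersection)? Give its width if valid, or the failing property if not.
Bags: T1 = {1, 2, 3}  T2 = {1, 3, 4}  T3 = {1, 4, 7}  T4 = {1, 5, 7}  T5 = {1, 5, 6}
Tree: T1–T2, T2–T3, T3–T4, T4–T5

Yes; width 2.

Checking the three conditions: (i) the bags cover all of {1, 2, 3, 4, 5, 6, 7}; (ii) for each edge, some bag contains both endpoints; (iii) the bags containing any fixed vertex form a subtree. All hold, so the decomposition is valid with width 3 − 1 = 2.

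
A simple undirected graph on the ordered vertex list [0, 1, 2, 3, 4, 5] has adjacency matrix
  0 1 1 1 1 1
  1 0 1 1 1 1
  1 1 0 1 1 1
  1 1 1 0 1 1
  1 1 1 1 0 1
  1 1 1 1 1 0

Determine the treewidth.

5

A width-5 tree decomposition is:
Bags: B1 = {0, 1, 2, 3, 4, 5}
Tree: (single bag)
With just one bag of size 6, the width is 6 − 1 = 5, so tw(G) ≤ 5. On the other hand G contains the 6-clique {0, 1, 2, 3, 4, 5}. A clique must lie in a single bag of any decomposition, so no decomposition can have width below 5. Combining the bounds, tw(G) = 5.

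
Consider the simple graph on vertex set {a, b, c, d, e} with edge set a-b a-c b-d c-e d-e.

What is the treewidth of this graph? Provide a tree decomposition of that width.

Treewidth 2.
Bags: B1 = {a, c, e}  B2 = {a, b, e}  B3 = {b, d, e}
Tree: B1–B2, B2–B3

Each bag holds 3 vertices, so the decomposition has width 2, which upper-bounds the treewidth. Since e–c–a–b–d–e is a cycle in G, G is not acyclic. Forests are exactly the graphs of treewidth ≤ 1, so tw(G) ≥ 2. The upper and lower bounds meet at 2, so that is the treewidth.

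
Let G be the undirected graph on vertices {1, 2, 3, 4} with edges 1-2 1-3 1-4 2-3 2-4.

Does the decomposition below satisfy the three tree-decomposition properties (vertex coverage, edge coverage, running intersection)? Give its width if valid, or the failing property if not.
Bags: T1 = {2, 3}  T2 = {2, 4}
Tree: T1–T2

No — vertex 1 appears in no bag.

A tree decomposition must satisfy three properties: every vertex lies in some bag; for every edge, both endpoints lie together in some bag; and for every vertex, the bags containing it form a connected subtree. Here vertex 1 appears in no bag, so the decomposition is invalid.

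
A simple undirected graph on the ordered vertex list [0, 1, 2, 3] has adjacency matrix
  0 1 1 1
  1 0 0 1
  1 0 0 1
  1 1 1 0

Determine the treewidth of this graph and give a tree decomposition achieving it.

Treewidth 2.
Bags: B1 = {0, 2, 3}  B2 = {0, 1, 3}
Tree: B1–B2

Every bag has size at most 3, so the width is 3 − 1 = 2 and tw(G) ≤ 2. For the lower bound, the 3 vertices {0, 1, 3} are pairwise adjacent, and any tree decomposition puts a clique entirely inside one bag — forcing width ≥ 2. Therefore the treewidth is 2.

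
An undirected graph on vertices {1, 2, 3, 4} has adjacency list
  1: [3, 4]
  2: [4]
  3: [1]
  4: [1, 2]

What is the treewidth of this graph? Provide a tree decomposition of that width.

Treewidth 1.
One such decomposition:
Bags: B1 = {2, 4}  B2 = {1, 4}  B3 = {1, 3}
Tree: B1–B2, B2–B3

Every bag has size at most 2, so the width is 2 − 1 = 1 and tw(G) ≤ 1. G has an edge, so its treewidth is at least 1. Hence tw(G) = 1 exactly.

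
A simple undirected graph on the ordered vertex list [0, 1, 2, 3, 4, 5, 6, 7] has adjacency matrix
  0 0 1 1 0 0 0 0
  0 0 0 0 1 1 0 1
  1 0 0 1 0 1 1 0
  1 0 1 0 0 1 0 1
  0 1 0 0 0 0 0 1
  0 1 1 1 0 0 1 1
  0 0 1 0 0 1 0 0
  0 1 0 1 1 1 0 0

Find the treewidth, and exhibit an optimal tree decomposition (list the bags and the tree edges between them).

Treewidth 2.
Bags: B1 = {2, 5, 6}  B2 = {2, 3, 5}  B3 = {0, 2, 3}  B4 = {3, 5, 7}  B5 = {1, 5, 7}  B6 = {1, 4, 7}
Tree: B1–B2, B2–B3, B2–B4, B4–B5, B5–B6

Each bag holds 3 vertices, so the decomposition has width 2, which upper-bounds the treewidth. Conversely, {0, 2, 3} is a clique of size 3, and the vertices of any clique must share a bag in every tree decomposition; so some bag has ≥ 3 vertices and tw(G) ≥ 2. Therefore the treewidth is 2.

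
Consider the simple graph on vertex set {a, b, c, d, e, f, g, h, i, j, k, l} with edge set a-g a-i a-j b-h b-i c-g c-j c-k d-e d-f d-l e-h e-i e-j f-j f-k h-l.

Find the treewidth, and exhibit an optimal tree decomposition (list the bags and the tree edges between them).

Every bag has size at most 4, so the width is 4 − 1 = 3 and tw(G) ≤ 3. For the lower bound: the 4 vertex sets {c,g,k}, {a}, {j}, {d,e,f,i} are disjoint, each induces a connected subgraph, and every pair is joined by at least one edge of G. Contracting each set to a single vertex therefore yields K_{4} as a minor, and since treewidth is minor-monotone, tw(G) ≥ tw(K_{4}) = 3. The upper and lower bounds meet at 3, so that is the treewidth.

Treewidth 3.
One optimal decomposition is:
Bags: B1 = {a, c, g, k}  B2 = {a, c, j, k}  B3 = {a, f, j, k}  B4 = {a, f, i, j}  B5 = {e, f, i, j}  B6 = {d, e, f, i}  B7 = {b, d, e, i}  B8 = {b, d, e, h}  B9 = {b, d, h, l}
Tree: B1–B2, B2–B3, B3–B4, B4–B5, B5–B6, B6–B7, B7–B8, B8–B9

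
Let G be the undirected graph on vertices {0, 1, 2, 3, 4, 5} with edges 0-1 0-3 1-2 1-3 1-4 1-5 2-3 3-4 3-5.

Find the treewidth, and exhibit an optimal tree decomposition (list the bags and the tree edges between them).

Treewidth 2.
One such decomposition:
Bags: B1 = {1, 3, 5}  B2 = {0, 1, 3}  B3 = {1, 3, 4}  B4 = {1, 2, 3}
Tree: B1–B2, B2–B3, B1–B4

The largest bag has 3 vertices, giving width 2; this decomposition certifies tw(G) ≤ 2. Conversely, {0, 1, 3} is a clique of size 3, and the vertices of any clique must share a bag in every tree decomposition; so some bag has ≥ 3 vertices and tw(G) ≥ 2. Hence tw(G) = 2 exactly.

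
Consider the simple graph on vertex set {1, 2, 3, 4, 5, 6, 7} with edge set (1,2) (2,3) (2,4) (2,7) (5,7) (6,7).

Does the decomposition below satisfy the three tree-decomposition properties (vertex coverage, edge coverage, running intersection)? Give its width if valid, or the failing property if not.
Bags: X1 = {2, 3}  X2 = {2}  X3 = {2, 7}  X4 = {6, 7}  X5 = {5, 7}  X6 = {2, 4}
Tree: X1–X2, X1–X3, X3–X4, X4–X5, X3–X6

A tree decomposition must satisfy three properties: every vertex lies in some bag; for every edge, both endpoints lie together in some bag; and for every vertex, the bags containing it form a connected subtree. Here vertex 1 appears in no bag, so the decomposition is invalid.

No — vertex 1 appears in no bag.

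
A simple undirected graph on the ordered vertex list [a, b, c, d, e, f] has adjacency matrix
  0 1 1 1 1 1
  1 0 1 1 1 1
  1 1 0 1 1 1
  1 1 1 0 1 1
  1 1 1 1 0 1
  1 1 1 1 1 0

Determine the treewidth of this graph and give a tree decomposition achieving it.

A single bag containing all 6 vertices is trivially a valid decomposition of width 5. On the other hand G contains the 6-clique {a, b, c, d, e, f}. A clique must lie in a single bag of any decomposition, so no decomposition can have width below 5. Therefore the treewidth is 5.

Treewidth 5.
One optimal decomposition is:
Bags: B1 = {a, b, c, d, e, f}
Tree: (single bag)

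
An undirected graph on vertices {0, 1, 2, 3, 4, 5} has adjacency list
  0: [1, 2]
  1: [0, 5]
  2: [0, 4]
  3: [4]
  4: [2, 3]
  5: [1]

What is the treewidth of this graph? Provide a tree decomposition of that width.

Treewidth 1.
Bags: B1 = {3, 4}  B2 = {2, 4}  B3 = {0, 2}  B4 = {0, 1}  B5 = {1, 5}
Tree: B1–B2, B2–B3, B3–B4, B4–B5

Each bag holds 2 vertices, so the decomposition has width 1, which upper-bounds the treewidth. Any graph with an edge has treewidth ≥ 1, and G has the edge 3–4. Hence tw(G) = 1 exactly.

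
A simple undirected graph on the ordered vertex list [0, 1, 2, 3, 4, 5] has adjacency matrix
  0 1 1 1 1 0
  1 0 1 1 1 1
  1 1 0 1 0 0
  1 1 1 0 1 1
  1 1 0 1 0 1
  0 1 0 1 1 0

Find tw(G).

3

A width-3 tree decomposition is:
Bags: B1 = {0, 1, 2, 3}  B2 = {0, 1, 3, 4}  B3 = {1, 3, 4, 5}
Tree: B1–B2, B2–B3
The largest bag has 4 vertices, giving width 3; this decomposition certifies tw(G) ≤ 3. On the other hand G contains the 4-clique {0, 1, 2, 3}. A clique must lie in a single bag of any decomposition, so no decomposition can have width below 3. Combining the bounds, tw(G) = 3.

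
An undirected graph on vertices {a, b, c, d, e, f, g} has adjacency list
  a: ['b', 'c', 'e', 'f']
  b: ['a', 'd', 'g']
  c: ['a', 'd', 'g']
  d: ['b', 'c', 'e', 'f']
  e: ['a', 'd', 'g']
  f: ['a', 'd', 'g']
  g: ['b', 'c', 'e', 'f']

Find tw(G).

3

A width-3 tree decomposition is:
Bags: B1 = {a, d, f, g}  B2 = {a, d, e, g}  B3 = {a, c, d, g}  B4 = {a, b, d, g}
Tree: B1–B2, B2–B3, B3–B4
Each bag holds 4 vertices, so the decomposition has width 3, which upper-bounds the treewidth. For the lower bound: the 4 vertex sets {d,f}, {e,g}, {a}, {c} are disjoint, each induces a connected subgraph, and every pair is joined by at least one edge of G. Contracting each set to a single vertex therefore yields K_{4} as a minor, and since treewidth is minor-monotone, tw(G) ≥ tw(K_{4}) = 3. The upper and lower bounds meet at 3, so that is the treewidth.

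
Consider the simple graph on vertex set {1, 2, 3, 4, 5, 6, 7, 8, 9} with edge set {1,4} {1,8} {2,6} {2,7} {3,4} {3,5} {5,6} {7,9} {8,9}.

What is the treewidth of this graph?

2

A width-2 tree decomposition is:
Bags: B1 = {1, 3, 4}  B2 = {1, 3, 5}  B3 = {1, 5, 6}  B4 = {1, 2, 6}  B5 = {1, 2, 7}  B6 = {1, 7, 9}  B7 = {1, 8, 9}
Tree: B1–B2, B2–B3, B3–B4, B4–B5, B5–B6, B6–B7
Every bag has size at most 3, so the width is 3 − 1 = 2 and tw(G) ≤ 2. For the lower bound, G contains the cycle 1–4–3–5–6–2–7–9–8–1, so G is not a forest; only forests have treewidth ≤ 1, hence tw(G) ≥ 2. Therefore the treewidth is 2.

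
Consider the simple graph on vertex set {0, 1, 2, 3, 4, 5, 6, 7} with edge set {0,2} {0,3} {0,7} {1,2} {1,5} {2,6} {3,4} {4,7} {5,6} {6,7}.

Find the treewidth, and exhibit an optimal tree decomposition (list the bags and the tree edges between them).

Each bag holds 3 vertices, so the decomposition has width 2, which upper-bounds the treewidth. For the lower bound, G contains the cycle 5–1–2–6–5, so G is not a forest; only forests have treewidth ≤ 1, hence tw(G) ≥ 2. Combining the bounds, tw(G) = 2.

Treewidth 2.
Bags: B1 = {1, 5, 6}  B2 = {1, 2, 6}  B3 = {2, 6, 7}  B4 = {0, 2, 7}  B5 = {0, 4, 7}  B6 = {0, 3, 4}
Tree: B1–B2, B2–B3, B3–B4, B4–B5, B5–B6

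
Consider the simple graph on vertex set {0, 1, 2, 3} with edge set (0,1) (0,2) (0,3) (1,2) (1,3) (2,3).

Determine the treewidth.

A width-3 tree decomposition is:
Bags: B1 = {0, 1, 2, 3}
Tree: (single bag)
A single bag containing all 4 vertices is trivially a valid decomposition of width 3. For the lower bound, the 4 vertices {0, 1, 2, 3} are pairwise adjacent, and any tree decomposition puts a clique entirely inside one bag — forcing width ≥ 3. Therefore the treewidth is 3.

3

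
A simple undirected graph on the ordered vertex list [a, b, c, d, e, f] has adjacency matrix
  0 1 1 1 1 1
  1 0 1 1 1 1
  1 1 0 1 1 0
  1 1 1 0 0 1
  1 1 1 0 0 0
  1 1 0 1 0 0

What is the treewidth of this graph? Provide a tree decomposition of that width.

Each bag holds 4 vertices, so the decomposition has width 3, which upper-bounds the treewidth. Conversely, {a, b, c, d} is a clique of size 4, and the vertices of any clique must share a bag in every tree decomposition; so some bag has ≥ 4 vertices and tw(G) ≥ 3. The upper and lower bounds meet at 3, so that is the treewidth.

Treewidth 3.
One such decomposition:
Bags: B1 = {a, b, c, e}  B2 = {a, b, c, d}  B3 = {a, b, d, f}
Tree: B1–B2, B2–B3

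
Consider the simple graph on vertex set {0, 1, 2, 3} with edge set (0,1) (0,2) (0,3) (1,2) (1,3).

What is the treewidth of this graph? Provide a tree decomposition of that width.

Every bag has size at most 3, so the width is 3 − 1 = 2 and tw(G) ≤ 2. For the lower bound, the 3 vertices {0, 1, 2} are pairwise adjacent, and any tree decomposition puts a clique entirely inside one bag — forcing width ≥ 2. Hence tw(G) = 2 exactly.

Treewidth 2.
Bags: B1 = {0, 1, 2}  B2 = {0, 1, 3}
Tree: B1–B2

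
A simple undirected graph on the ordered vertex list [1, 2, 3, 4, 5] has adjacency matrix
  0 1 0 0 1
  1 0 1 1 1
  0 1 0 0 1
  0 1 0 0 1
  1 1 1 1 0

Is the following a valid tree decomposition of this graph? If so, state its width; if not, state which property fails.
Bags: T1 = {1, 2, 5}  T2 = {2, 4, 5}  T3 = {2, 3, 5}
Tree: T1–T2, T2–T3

Yes; width 2.

Checking the three conditions: (i) the bags cover all of {1, 2, 3, 4, 5}; (ii) for each edge, some bag contains both endpoints; (iii) the bags containing any fixed vertex form a subtree. All hold, so the decomposition is valid with width 3 − 1 = 2.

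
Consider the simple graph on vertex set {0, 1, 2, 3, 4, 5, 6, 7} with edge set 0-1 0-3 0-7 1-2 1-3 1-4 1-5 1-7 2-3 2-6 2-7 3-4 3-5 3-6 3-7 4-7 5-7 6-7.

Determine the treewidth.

A width-3 tree decomposition is:
Bags: B1 = {1, 3, 5, 7}  B2 = {1, 3, 4, 7}  B3 = {1, 2, 3, 7}  B4 = {0, 1, 3, 7}  B5 = {2, 3, 6, 7}
Tree: B1–B2, B1–B3, B1–B4, B3–B5
Each bag holds 4 vertices, so the decomposition has width 3, which upper-bounds the treewidth. On the other hand G contains the 4-clique {0, 1, 3, 7}. A clique must lie in a single bag of any decomposition, so no decomposition can have width below 3. Therefore the treewidth is 3.

3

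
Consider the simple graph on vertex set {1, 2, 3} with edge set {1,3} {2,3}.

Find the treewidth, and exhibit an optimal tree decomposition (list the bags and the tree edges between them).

Treewidth 1.
Bags: B1 = {1, 3}  B2 = {2, 3}
Tree: B1–B2

The largest bag has 2 vertices, giving width 1; this decomposition certifies tw(G) ≤ 1. Since G has at least one edge (e.g. 3–1), it is not an edgeless graph, so tw(G) ≥ 1. Hence tw(G) = 1 exactly.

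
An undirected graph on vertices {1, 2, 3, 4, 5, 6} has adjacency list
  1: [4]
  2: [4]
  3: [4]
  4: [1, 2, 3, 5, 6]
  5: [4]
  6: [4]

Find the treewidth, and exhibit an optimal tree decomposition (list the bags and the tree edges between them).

Treewidth 1.
Bags: B1 = {4, 6}  B2 = {3, 4}  B3 = {4, 5}  B4 = {2, 4}  B5 = {1, 4}
Tree: B1–B2, B2–B3, B2–B4, B1–B5

Every bag has size at most 2, so the width is 2 − 1 = 1 and tw(G) ≤ 1. G has an edge, so its treewidth is at least 1. Combining the bounds, tw(G) = 1.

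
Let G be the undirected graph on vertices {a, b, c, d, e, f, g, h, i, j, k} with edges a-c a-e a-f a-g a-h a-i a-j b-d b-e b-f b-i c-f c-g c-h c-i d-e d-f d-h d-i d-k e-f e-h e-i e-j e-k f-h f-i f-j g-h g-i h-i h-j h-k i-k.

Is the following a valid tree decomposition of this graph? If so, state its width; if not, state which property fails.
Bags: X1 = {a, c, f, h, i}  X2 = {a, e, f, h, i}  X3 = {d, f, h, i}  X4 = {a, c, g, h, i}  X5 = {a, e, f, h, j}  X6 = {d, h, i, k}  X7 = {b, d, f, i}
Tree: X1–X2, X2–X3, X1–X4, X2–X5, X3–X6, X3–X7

No — edge (e,d) lies in no bag.

A tree decomposition must satisfy three properties: every vertex lies in some bag; for every edge, both endpoints lie together in some bag; and for every vertex, the bags containing it form a connected subtree. Here edge (e,d) lies in no bag, so the decomposition is invalid.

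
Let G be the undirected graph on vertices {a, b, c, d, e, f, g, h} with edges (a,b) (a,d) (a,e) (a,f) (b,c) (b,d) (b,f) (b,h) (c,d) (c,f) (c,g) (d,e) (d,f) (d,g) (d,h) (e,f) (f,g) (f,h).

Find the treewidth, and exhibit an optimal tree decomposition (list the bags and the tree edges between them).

The largest bag has 4 vertices, giving width 3; this decomposition certifies tw(G) ≤ 3. For the lower bound, the 4 vertices {c, d, f, g} are pairwise adjacent, and any tree decomposition puts a clique entirely inside one bag — forcing width ≥ 3. Therefore the treewidth is 3.

Treewidth 3.
One such decomposition:
Bags: B1 = {b, d, f, h}  B2 = {a, b, d, f}  B3 = {b, c, d, f}  B4 = {c, d, f, g}  B5 = {a, d, e, f}
Tree: B1–B2, B1–B3, B3–B4, B2–B5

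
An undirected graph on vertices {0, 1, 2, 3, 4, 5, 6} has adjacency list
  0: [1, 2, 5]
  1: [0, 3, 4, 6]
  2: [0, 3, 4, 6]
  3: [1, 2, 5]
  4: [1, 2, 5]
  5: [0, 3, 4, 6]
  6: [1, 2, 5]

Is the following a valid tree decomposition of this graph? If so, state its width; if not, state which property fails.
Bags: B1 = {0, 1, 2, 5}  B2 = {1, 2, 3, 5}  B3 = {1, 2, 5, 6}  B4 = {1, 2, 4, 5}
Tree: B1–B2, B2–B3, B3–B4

Vertex coverage: the bags together contain {0, 1, 2, 3, 4, 5, 6}, the full vertex set. Edge coverage: each edge of G has both endpoints in at least one bag. Running intersection: for every vertex, the bags containing it form a connected subtree. All three properties hold, so this is a valid tree decomposition of width max|bag| − 1 = 3, and hence tw(G) ≤ 3.

Yes; width 3.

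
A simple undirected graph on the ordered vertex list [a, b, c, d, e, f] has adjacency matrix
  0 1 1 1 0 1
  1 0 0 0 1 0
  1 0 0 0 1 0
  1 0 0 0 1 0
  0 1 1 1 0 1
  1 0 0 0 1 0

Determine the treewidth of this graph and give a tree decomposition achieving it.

Treewidth 2.
One such decomposition:
Bags: B1 = {a, b, e}  B2 = {a, d, e}  B3 = {a, e, f}  B4 = {a, c, e}
Tree: B1–B2, B2–B3, B3–B4

Every bag has size at most 3, so the width is 3 − 1 = 2 and tw(G) ≤ 2. For the lower bound, G contains the cycle b–e–d–a–b, so G is not a forest; only forests have treewidth ≤ 1, hence tw(G) ≥ 2. Therefore the treewidth is 2.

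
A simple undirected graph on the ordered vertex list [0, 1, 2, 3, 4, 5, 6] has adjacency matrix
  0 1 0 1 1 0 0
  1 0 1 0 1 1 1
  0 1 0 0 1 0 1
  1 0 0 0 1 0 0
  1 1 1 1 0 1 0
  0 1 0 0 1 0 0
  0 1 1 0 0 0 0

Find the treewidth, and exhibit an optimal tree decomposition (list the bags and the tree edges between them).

The largest bag has 3 vertices, giving width 2; this decomposition certifies tw(G) ≤ 2. Conversely, {0, 1, 4} is a clique of size 3, and the vertices of any clique must share a bag in every tree decomposition; so some bag has ≥ 3 vertices and tw(G) ≥ 2. Combining the bounds, tw(G) = 2.

Treewidth 2.
One optimal decomposition is:
Bags: B1 = {1, 2, 4}  B2 = {0, 1, 4}  B3 = {1, 4, 5}  B4 = {1, 2, 6}  B5 = {0, 3, 4}
Tree: B1–B2, B2–B3, B1–B4, B2–B5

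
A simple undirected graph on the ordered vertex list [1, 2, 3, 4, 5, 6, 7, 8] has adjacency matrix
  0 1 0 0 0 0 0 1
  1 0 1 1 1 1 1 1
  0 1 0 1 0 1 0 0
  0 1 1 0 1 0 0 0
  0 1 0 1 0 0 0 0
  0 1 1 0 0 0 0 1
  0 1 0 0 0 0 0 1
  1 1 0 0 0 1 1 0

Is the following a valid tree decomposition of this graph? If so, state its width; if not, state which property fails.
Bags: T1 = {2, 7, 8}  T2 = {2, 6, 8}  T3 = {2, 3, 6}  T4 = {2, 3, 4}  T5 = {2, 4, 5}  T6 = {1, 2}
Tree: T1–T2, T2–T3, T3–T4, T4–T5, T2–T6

No — edge (8,1) lies in no bag.

A tree decomposition must satisfy three properties: every vertex lies in some bag; for every edge, both endpoints lie together in some bag; and for every vertex, the bags containing it form a connected subtree. Here edge (8,1) lies in no bag, so the decomposition is invalid.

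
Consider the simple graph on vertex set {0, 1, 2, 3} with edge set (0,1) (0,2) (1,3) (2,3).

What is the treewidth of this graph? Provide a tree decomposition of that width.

Each bag holds 3 vertices, so the decomposition has width 2, which upper-bounds the treewidth. The edges 0–2–3–1–0 form a cycle, so G is not a tree and its treewidth is at least 2. Combining the bounds, tw(G) = 2.

Treewidth 2.
One optimal decomposition is:
Bags: B1 = {0, 2, 3}  B2 = {0, 1, 3}
Tree: B1–B2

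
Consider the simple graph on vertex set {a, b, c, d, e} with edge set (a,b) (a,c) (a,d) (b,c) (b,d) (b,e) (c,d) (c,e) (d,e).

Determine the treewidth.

3

A width-3 tree decomposition is:
Bags: B1 = {b, c, d, e}  B2 = {a, b, c, d}
Tree: B1–B2
The largest bag has 4 vertices, giving width 3; this decomposition certifies tw(G) ≤ 3. Conversely, {b, c, d, e} is a clique of size 4, and the vertices of any clique must share a bag in every tree decomposition; so some bag has ≥ 4 vertices and tw(G) ≥ 3. Hence tw(G) = 3 exactly.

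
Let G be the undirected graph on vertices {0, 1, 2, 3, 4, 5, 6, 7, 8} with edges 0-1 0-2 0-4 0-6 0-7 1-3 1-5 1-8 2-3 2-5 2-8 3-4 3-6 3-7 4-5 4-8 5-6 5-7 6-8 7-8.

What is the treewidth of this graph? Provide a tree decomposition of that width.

Treewidth 4.
One optimal decomposition is:
Bags: B1 = {0, 3, 4, 5, 8}  B2 = {0, 3, 5, 6, 8}  B3 = {0, 3, 5, 7, 8}  B4 = {0, 2, 3, 5, 8}  B5 = {0, 1, 3, 5, 8}
Tree: B1–B2, B2–B3, B3–B4, B4–B5

Each bag holds 5 vertices, so the decomposition has width 4, which upper-bounds the treewidth. For the lower bound: the 5 vertex sets {3,4}, {6,8}, {0,7}, {5}, {2} are disjoint, each induces a connected subgraph, and every pair is joined by at least one edge of G. Contracting each set to a single vertex therefore yields K_{5} as a minor, and since treewidth is minor-monotone, tw(G) ≥ tw(K_{5}) = 4. Therefore the treewidth is 4.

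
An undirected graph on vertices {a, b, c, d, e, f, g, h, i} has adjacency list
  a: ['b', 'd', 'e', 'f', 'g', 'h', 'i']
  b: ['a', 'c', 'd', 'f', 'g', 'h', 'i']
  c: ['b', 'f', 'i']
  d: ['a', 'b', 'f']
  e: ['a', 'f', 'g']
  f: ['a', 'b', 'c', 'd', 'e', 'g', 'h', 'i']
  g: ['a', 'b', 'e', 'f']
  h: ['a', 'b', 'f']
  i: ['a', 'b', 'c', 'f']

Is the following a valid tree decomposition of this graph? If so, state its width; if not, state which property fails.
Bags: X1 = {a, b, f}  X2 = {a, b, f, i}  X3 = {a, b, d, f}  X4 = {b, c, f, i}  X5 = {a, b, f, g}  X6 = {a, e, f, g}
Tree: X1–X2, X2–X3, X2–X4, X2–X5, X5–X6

A tree decomposition must satisfy three properties: every vertex lies in some bag; for every edge, both endpoints lie together in some bag; and for every vertex, the bags containing it form a connected subtree. Here vertex h appears in no bag, so the decomposition is invalid.

No — vertex h appears in no bag.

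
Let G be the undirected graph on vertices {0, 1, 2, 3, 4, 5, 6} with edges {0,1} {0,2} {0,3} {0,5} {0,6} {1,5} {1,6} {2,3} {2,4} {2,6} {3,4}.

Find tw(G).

A width-2 tree decomposition is:
Bags: B1 = {0, 2, 6}  B2 = {0, 1, 6}  B3 = {0, 1, 5}  B4 = {0, 2, 3}  B5 = {2, 3, 4}
Tree: B1–B2, B2–B3, B1–B4, B4–B5
The largest bag has 3 vertices, giving width 2; this decomposition certifies tw(G) ≤ 2. For the lower bound, the 3 vertices {0, 1, 5} are pairwise adjacent, and any tree decomposition puts a clique entirely inside one bag — forcing width ≥ 2. Combining the bounds, tw(G) = 2.

2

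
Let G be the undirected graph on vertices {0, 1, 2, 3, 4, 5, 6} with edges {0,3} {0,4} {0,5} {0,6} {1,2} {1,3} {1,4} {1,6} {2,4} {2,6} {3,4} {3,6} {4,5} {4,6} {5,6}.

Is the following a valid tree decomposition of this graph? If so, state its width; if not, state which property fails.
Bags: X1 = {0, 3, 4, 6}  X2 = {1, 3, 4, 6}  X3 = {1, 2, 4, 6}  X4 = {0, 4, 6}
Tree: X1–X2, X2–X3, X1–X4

No — vertex 5 appears in no bag.

A tree decomposition must satisfy three properties: every vertex lies in some bag; for every edge, both endpoints lie together in some bag; and for every vertex, the bags containing it form a connected subtree. Here vertex 5 appears in no bag, so the decomposition is invalid.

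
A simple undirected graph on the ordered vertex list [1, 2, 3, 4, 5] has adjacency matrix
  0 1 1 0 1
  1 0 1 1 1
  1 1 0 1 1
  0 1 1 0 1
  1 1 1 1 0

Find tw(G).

3

A width-3 tree decomposition is:
Bags: B1 = {1, 2, 3, 5}  B2 = {2, 3, 4, 5}
Tree: B1–B2
The largest bag has 4 vertices, giving width 3; this decomposition certifies tw(G) ≤ 3. For the lower bound, the 4 vertices {1, 2, 3, 5} are pairwise adjacent, and any tree decomposition puts a clique entirely inside one bag — forcing width ≥ 3. Combining the bounds, tw(G) = 3.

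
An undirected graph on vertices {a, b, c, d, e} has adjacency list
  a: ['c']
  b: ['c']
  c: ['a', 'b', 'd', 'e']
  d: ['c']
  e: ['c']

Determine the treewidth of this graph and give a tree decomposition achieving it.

The largest bag has 2 vertices, giving width 1; this decomposition certifies tw(G) ≤ 1. Since G has at least one edge (e.g. c–d), it is not an edgeless graph, so tw(G) ≥ 1. Combining the bounds, tw(G) = 1.

Treewidth 1.
One optimal decomposition is:
Bags: B1 = {c, d}  B2 = {b, c}  B3 = {a, c}  B4 = {c, e}
Tree: B1–B2, B1–B3, B3–B4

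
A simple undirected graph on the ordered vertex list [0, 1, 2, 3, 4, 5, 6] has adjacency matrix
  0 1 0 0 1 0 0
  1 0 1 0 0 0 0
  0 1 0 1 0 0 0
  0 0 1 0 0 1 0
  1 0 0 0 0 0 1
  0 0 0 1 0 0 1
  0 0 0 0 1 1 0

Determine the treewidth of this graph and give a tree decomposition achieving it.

Each bag holds 3 vertices, so the decomposition has width 2, which upper-bounds the treewidth. The edges 3–5–6–4–0–1–2–3 form a cycle, so G is not a tree and its treewidth is at least 2. Therefore the treewidth is 2.

Treewidth 2.
One such decomposition:
Bags: B1 = {3, 5, 6}  B2 = {3, 4, 6}  B3 = {0, 3, 4}  B4 = {0, 1, 3}  B5 = {1, 2, 3}
Tree: B1–B2, B2–B3, B3–B4, B4–B5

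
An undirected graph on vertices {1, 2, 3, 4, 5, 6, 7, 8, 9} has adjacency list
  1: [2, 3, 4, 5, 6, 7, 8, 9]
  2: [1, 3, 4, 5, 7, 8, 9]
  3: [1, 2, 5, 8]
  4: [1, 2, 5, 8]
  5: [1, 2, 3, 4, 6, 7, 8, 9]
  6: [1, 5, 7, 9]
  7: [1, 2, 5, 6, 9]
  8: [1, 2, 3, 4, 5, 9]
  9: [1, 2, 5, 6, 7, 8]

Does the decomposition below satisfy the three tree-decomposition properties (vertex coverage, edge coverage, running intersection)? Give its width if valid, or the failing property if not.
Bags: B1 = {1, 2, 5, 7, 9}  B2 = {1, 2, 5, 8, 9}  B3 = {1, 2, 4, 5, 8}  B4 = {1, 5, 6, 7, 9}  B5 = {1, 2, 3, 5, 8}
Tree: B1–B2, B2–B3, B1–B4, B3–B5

Every vertex of G appears in some bag (union = {1, 2, 3, 4, 5, 6, 7, 8, 9}); every edge is covered by a bag; and for each vertex v the set of bags containing v is connected in the bag tree. The decomposition is therefore valid. The largest bag has 5 vertices, so the width is 4.

Yes; width 4.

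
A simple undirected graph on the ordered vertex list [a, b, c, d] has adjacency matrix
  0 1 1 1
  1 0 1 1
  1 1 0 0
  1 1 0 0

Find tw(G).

A width-2 tree decomposition is:
Bags: B1 = {a, b, c}  B2 = {a, b, d}
Tree: B1–B2
Every bag has size at most 3, so the width is 3 − 1 = 2 and tw(G) ≤ 2. For the lower bound, the 3 vertices {a, b, d} are pairwise adjacent, and any tree decomposition puts a clique entirely inside one bag — forcing width ≥ 2. Hence tw(G) = 2 exactly.

2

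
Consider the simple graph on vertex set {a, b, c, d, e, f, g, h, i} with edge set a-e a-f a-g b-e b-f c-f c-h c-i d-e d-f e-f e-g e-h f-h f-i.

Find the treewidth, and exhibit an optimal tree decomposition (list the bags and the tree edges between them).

Every bag has size at most 3, so the width is 3 − 1 = 2 and tw(G) ≤ 2. On the other hand G contains the 3-clique {a, e, g}. A clique must lie in a single bag of any decomposition, so no decomposition can have width below 2. The upper and lower bounds meet at 2, so that is the treewidth.

Treewidth 2.
Bags: B1 = {e, f, h}  B2 = {b, e, f}  B3 = {c, f, h}  B4 = {d, e, f}  B5 = {c, f, i}  B6 = {a, e, f}  B7 = {a, e, g}
Tree: B1–B2, B1–B3, B1–B4, B3–B5, B1–B6, B6–B7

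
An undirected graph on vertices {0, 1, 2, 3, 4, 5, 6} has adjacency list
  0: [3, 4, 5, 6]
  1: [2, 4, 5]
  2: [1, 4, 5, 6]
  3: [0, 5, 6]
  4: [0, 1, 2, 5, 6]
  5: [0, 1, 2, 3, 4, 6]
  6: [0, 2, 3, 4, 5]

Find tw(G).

A width-3 tree decomposition is:
Bags: B1 = {2, 4, 5, 6}  B2 = {1, 2, 4, 5}  B3 = {0, 4, 5, 6}  B4 = {0, 3, 5, 6}
Tree: B1–B2, B1–B3, B3–B4
Each bag holds 4 vertices, so the decomposition has width 3, which upper-bounds the treewidth. On the other hand G contains the 4-clique {0, 3, 5, 6}. A clique must lie in a single bag of any decomposition, so no decomposition can have width below 3. Therefore the treewidth is 3.

3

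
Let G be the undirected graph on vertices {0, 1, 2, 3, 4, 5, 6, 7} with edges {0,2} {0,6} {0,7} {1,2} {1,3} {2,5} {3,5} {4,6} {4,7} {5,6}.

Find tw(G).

2

A width-2 tree decomposition is:
Bags: B1 = {0, 4, 7}  B2 = {0, 4, 6}  B3 = {0, 2, 6}  B4 = {2, 5, 6}  B5 = {1, 2, 5}  B6 = {1, 3, 5}
Tree: B1–B2, B2–B3, B3–B4, B4–B5, B5–B6
Every bag has size at most 3, so the width is 3 − 1 = 2 and tw(G) ≤ 2. The edges 7–4–6–0–7 form a cycle, so G is not a tree and its treewidth is at least 2. Therefore the treewidth is 2.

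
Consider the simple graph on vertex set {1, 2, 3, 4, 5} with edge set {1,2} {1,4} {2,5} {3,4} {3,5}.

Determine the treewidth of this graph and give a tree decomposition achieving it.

Each bag holds 3 vertices, so the decomposition has width 2, which upper-bounds the treewidth. For the lower bound, G contains the cycle 1–2–5–3–4–1, so G is not a forest; only forests have treewidth ≤ 1, hence tw(G) ≥ 2. Therefore the treewidth is 2.

Treewidth 2.
One optimal decomposition is:
Bags: B1 = {1, 2, 5}  B2 = {1, 3, 5}  B3 = {1, 3, 4}
Tree: B1–B2, B2–B3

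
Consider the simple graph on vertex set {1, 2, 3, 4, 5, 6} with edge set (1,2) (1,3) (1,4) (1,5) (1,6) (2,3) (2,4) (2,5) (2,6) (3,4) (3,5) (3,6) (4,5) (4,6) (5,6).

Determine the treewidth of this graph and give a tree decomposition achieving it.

Treewidth 5.
One optimal decomposition is:
Bags: B1 = {1, 2, 3, 4, 5, 6}
Tree: (single bag)

With just one bag of size 6, the width is 6 − 1 = 5, so tw(G) ≤ 5. Conversely, {1, 2, 3, 4, 5, 6} is a clique of size 6, and the vertices of any clique must share a bag in every tree decomposition; so some bag has ≥ 6 vertices and tw(G) ≥ 5. Combining the bounds, tw(G) = 5.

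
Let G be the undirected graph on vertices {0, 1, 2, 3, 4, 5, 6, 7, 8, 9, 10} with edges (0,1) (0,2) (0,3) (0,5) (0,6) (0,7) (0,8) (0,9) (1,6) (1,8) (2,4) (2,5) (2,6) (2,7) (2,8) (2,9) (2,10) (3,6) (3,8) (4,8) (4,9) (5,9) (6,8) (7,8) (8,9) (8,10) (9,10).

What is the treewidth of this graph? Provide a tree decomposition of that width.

Treewidth 3.
One optimal decomposition is:
Bags: B1 = {0, 2, 8, 9}  B2 = {0, 2, 6, 8}  B3 = {0, 3, 6, 8}  B4 = {2, 4, 8, 9}  B5 = {0, 1, 6, 8}  B6 = {0, 2, 5, 9}  B7 = {2, 8, 9, 10}  B8 = {0, 2, 7, 8}
Tree: B1–B2, B2–B3, B1–B4, B2–B5, B1–B6, B1–B7, B1–B8

Every bag has size at most 4, so the width is 4 − 1 = 3 and tw(G) ≤ 3. On the other hand G contains the 4-clique {0, 1, 6, 8}. A clique must lie in a single bag of any decomposition, so no decomposition can have width below 3. Hence tw(G) = 3 exactly.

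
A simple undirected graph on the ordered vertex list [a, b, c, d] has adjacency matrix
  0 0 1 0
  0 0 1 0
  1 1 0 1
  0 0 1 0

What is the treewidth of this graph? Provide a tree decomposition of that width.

Every bag has size at most 2, so the width is 2 − 1 = 1 and tw(G) ≤ 1. Any graph with an edge has treewidth ≥ 1, and G has the edge a–c. Combining the bounds, tw(G) = 1.

Treewidth 1.
One optimal decomposition is:
Bags: B1 = {a, c}  B2 = {b, c}  B3 = {c, d}
Tree: B1–B2, B1–B3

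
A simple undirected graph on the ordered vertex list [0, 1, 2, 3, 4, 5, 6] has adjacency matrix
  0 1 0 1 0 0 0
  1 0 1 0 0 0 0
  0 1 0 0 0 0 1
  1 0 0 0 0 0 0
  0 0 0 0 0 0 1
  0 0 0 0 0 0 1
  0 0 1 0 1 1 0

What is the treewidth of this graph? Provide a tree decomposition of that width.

Each bag holds 2 vertices, so the decomposition has width 1, which upper-bounds the treewidth. Any graph with an edge has treewidth ≥ 1, and G has the edge 1–2. Therefore the treewidth is 1.

Treewidth 1.
Bags: B1 = {1, 2}  B2 = {0, 1}  B3 = {0, 3}  B4 = {2, 6}  B5 = {5, 6}  B6 = {4, 6}
Tree: B1–B2, B2–B3, B1–B4, B4–B5, B5–B6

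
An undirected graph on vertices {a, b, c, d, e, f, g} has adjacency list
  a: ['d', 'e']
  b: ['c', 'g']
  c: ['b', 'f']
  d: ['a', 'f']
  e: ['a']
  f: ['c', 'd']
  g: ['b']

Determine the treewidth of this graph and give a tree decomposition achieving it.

Every bag has size at most 2, so the width is 2 − 1 = 1 and tw(G) ≤ 1. G has an edge, so its treewidth is at least 1. Therefore the treewidth is 1.

Treewidth 1.
One such decomposition:
Bags: B1 = {b, g}  B2 = {b, c}  B3 = {c, f}  B4 = {d, f}  B5 = {a, d}  B6 = {a, e}
Tree: B1–B2, B2–B3, B3–B4, B4–B5, B5–B6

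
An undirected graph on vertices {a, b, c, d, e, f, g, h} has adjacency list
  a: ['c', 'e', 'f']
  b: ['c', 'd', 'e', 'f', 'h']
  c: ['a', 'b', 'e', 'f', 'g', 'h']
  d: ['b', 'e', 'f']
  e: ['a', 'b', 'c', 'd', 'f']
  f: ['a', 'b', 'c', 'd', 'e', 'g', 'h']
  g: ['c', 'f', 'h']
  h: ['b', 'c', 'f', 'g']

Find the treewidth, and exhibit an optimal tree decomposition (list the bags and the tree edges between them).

Every bag has size at most 4, so the width is 4 − 1 = 3 and tw(G) ≤ 3. For the lower bound, the 4 vertices {b, d, e, f} are pairwise adjacent, and any tree decomposition puts a clique entirely inside one bag — forcing width ≥ 3. Combining the bounds, tw(G) = 3.

Treewidth 3.
One such decomposition:
Bags: B1 = {b, c, e, f}  B2 = {b, c, f, h}  B3 = {b, d, e, f}  B4 = {c, f, g, h}  B5 = {a, c, e, f}
Tree: B1–B2, B1–B3, B2–B4, B1–B5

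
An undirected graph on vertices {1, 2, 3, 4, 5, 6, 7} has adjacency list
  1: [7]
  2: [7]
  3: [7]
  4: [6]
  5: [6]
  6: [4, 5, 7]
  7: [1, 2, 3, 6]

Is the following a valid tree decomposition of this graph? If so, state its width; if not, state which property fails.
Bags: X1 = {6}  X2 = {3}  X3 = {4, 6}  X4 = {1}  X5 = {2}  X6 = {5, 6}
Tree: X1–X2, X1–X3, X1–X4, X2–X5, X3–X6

A tree decomposition must satisfy three properties: every vertex lies in some bag; for every edge, both endpoints lie together in some bag; and for every vertex, the bags containing it form a connected subtree. Here vertex 7 appears in no bag, so the decomposition is invalid.

No — vertex 7 appears in no bag.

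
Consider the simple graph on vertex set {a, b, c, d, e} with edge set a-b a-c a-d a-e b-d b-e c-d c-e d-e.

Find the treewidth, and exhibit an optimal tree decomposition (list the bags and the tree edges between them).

Treewidth 3.
Bags: B1 = {a, c, d, e}  B2 = {a, b, d, e}
Tree: B1–B2

Every bag has size at most 4, so the width is 4 − 1 = 3 and tw(G) ≤ 3. On the other hand G contains the 4-clique {a, c, d, e}. A clique must lie in a single bag of any decomposition, so no decomposition can have width below 3. Hence tw(G) = 3 exactly.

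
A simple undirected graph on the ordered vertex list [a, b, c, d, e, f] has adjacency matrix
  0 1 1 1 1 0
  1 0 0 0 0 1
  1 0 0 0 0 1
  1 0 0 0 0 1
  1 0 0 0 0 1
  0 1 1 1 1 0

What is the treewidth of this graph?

2

A width-2 tree decomposition is:
Bags: B1 = {a, d, f}  B2 = {a, e, f}  B3 = {a, c, f}  B4 = {a, b, f}
Tree: B1–B2, B2–B3, B3–B4
Each bag holds 3 vertices, so the decomposition has width 2, which upper-bounds the treewidth. For the lower bound, G contains the cycle d–f–e–a–d, so G is not a forest; only forests have treewidth ≤ 1, hence tw(G) ≥ 2. Therefore the treewidth is 2.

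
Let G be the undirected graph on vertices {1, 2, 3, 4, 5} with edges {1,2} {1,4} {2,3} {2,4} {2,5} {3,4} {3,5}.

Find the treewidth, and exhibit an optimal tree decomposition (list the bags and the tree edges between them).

The largest bag has 3 vertices, giving width 2; this decomposition certifies tw(G) ≤ 2. For the lower bound, the 3 vertices {1, 2, 4} are pairwise adjacent, and any tree decomposition puts a clique entirely inside one bag — forcing width ≥ 2. Therefore the treewidth is 2.

Treewidth 2.
Bags: B1 = {1, 2, 4}  B2 = {2, 3, 4}  B3 = {2, 3, 5}
Tree: B1–B2, B2–B3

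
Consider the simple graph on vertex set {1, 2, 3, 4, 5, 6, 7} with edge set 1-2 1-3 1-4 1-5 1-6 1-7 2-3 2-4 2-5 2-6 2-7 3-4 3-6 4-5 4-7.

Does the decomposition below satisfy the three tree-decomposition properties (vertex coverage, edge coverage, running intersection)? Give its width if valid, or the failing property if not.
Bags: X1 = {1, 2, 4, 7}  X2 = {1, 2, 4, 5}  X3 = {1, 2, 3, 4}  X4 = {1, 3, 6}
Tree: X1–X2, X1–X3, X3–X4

No — edge (2,6) lies in no bag.

A tree decomposition must satisfy three properties: every vertex lies in some bag; for every edge, both endpoints lie together in some bag; and for every vertex, the bags containing it form a connected subtree. Here edge (2,6) lies in no bag, so the decomposition is invalid.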